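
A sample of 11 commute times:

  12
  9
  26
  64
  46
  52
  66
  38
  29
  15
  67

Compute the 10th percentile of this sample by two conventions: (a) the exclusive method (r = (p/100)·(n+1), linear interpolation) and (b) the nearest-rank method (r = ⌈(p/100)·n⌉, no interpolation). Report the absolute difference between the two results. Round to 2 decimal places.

2.40

Sorted: 9, 12, 15, 26, 29, 38, 46, 52, 64, 66, 67.
n = 11.
(a) r = 1.2; between ranks 1 (9) and 2 (12): 9.6.
(b) the nearest-rank method: rank 2 → 12.
|9.6 − 12| = 2.4.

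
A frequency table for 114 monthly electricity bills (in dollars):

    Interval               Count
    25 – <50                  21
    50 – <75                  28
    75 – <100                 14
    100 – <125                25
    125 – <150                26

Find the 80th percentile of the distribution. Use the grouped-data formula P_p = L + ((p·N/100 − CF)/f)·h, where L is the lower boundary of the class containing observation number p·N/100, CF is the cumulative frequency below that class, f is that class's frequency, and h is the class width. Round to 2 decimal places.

N = 114; target position k = 80/100 · 114 = 91.2.
Cumulative frequencies: 21, 49, 63, 88, 114.
Observation 91.2 falls in the class 125 – <150.
L = 125, CF = 88, f = 26, h = 25.
P80 = 125 + ((91.2 − 88)/26)·25 = 125 + 3.07692 = 128.077.

128.08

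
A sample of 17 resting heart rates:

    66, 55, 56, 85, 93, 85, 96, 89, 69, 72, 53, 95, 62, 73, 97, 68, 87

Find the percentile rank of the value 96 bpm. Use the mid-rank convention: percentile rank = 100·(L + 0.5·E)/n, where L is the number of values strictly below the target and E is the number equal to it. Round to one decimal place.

Sorted: 53, 55, 56, 62, 66, 68, 69, 72, 73, 85, 85, 87, 89, 93, 95, 96, 97.
Count below 96: L = 15; count equal: E = 1; n = 17.
Percentile rank = 100·(15 + 0.5·1)/17 = 100·15.5/17 = 91.18.

91.2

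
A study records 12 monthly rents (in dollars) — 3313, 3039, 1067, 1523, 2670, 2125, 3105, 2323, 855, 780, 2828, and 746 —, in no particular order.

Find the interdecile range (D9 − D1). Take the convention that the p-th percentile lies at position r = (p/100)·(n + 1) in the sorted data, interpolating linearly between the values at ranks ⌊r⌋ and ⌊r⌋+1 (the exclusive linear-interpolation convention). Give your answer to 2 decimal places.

Sorted: 746, 780, 855, 1067, 1523, 2125, 2323, 2670, 2828, 3039, 3105, 3313.
n = 12.
P10: r = 1.3; ranks 1–2 are 746, 780; interpolating gives 756.2.
P90: r = 11.7; ranks 11–12 are 3105, 3313; interpolating gives 3250.6.
Difference: 3250.6 − 756.2 = 2494.4.

2494.40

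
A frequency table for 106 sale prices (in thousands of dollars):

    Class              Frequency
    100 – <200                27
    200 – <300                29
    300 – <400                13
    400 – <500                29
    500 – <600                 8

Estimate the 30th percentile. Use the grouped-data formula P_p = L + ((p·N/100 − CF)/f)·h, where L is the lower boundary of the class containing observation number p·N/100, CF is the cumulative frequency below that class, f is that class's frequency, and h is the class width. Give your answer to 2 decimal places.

N = 106; target position k = 30/100 · 106 = 31.8.
Cumulative frequencies: 27, 56, 69, 98, 106.
Observation 31.8 falls in the class 200 – <300.
L = 200, CF = 27, f = 29, h = 100.
P30 = 200 + ((31.8 − 27)/29)·100 = 200 + 16.5517 = 216.552.

216.55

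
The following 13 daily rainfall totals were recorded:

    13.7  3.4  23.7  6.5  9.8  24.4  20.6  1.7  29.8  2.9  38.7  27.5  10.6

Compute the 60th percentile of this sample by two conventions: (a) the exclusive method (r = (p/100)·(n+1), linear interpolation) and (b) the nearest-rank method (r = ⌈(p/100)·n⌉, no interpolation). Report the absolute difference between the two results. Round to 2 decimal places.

1.24

Sorted: 1.7, 2.9, 3.4, 6.5, 9.8, 10.6, 13.7, 20.6, 23.7, 24.4, 27.5, 29.8, 38.7.
n = 13.
(a) r = 8.4; between ranks 8 (20.6) and 9 (23.7): 21.84.
(b) the nearest-rank method: rank 8 → 20.6.
|21.84 − 20.6| = 1.24.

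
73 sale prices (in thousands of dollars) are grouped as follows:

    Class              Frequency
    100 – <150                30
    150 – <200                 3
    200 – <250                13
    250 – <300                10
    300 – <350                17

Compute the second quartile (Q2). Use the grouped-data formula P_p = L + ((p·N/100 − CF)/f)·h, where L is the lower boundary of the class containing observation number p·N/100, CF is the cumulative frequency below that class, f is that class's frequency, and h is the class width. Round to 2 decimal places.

N = 73; target position k = 50/100 · 73 = 36.5.
Cumulative frequencies: 30, 33, 46, 56, 73.
Observation 36.5 falls in the class 200 – <250.
L = 200, CF = 33, f = 13, h = 50.
P50 = 200 + ((36.5 − 33)/13)·50 = 200 + 13.4615 = 213.462.

213.46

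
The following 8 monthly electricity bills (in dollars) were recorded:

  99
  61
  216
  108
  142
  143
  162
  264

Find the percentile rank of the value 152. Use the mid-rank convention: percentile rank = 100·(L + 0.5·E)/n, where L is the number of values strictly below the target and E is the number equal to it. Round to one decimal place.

Sorted: 61, 99, 108, 142, 143, 162, 216, 264.
Count below 152: L = 5; count equal: E = 0; n = 8.
Percentile rank = 100·(5 + 0.5·0)/8 = 100·5/8 = 62.5.

62.5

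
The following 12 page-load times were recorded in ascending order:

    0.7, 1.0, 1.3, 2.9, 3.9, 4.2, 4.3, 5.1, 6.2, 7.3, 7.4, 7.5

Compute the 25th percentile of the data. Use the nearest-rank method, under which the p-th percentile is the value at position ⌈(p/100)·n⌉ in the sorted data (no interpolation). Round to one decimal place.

n = 12.
Position = ⌈25/100 · 12⌉ = ⌈3⌉ = 3.
The value at rank 3 is 1.3.

1.3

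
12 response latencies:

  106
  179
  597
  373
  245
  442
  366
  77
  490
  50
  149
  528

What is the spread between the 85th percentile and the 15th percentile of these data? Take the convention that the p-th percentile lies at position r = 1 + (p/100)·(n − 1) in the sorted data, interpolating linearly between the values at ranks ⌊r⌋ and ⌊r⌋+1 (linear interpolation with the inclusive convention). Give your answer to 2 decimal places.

Sorted: 50, 77, 106, 149, 179, 245, 366, 373, 442, 490, 528, 597.
n = 12.
P15: r = 2.65; ranks 2–3 are 77, 106; interpolating gives 95.85.
P85: r = 10.35; ranks 10–11 are 490, 528; interpolating gives 503.3.
Difference: 503.3 − 95.85 = 407.45.

407.45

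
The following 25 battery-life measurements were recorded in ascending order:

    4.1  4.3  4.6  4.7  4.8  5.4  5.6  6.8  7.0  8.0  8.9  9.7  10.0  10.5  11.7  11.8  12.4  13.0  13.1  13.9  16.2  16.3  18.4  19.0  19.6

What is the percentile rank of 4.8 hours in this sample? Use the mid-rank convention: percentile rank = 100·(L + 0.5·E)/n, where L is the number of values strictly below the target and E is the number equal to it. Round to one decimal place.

Count below 4.8: L = 4; count equal: E = 1; n = 25.
Percentile rank = 100·(4 + 0.5·1)/25 = 100·4.5/25 = 18.

18.0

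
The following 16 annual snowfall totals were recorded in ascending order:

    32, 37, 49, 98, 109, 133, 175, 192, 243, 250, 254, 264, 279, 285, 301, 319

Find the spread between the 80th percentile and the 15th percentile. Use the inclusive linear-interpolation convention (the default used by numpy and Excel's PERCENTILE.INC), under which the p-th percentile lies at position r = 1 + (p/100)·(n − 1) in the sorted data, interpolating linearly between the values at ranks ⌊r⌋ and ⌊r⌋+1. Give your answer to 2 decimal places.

217.75

n = 16.
P15: r = 3.25; ranks 3–4 are 49, 98; interpolating gives 61.25.
P80: r = 13 (integer) → 279.
Difference: 279 − 61.25 = 217.75.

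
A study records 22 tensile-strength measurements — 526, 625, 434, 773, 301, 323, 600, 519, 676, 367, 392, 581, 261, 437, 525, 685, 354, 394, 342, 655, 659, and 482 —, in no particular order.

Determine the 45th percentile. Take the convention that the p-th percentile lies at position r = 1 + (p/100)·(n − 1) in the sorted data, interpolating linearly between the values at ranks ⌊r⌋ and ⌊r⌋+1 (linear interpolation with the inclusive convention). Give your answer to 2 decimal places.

457.25

Sorted: 261, 301, 323, 342, 354, 367, 392, 394, 434, 437, 482, 519, 525, 526, 581, 600, 625, 655, 659, 676, 685, 773.
n = 22.
r = 1 + (45/100)·(22 − 1) = 1 + 9.45 = 10.45.
Rank 10 is 437 and rank 11 is 482.
Interpolate: 437 + 0.45·(482 − 437) = 437 + 0.45·45 = 457.25.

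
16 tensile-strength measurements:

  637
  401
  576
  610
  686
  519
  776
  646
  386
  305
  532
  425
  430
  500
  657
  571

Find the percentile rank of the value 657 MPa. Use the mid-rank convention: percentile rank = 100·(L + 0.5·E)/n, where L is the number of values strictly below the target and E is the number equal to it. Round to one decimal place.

84.4

Sorted: 305, 386, 401, 425, 430, 500, 519, 532, 571, 576, 610, 637, 646, 657, 686, 776.
Count below 657: L = 13; count equal: E = 1; n = 16.
Percentile rank = 100·(13 + 0.5·1)/16 = 100·13.5/16 = 84.38.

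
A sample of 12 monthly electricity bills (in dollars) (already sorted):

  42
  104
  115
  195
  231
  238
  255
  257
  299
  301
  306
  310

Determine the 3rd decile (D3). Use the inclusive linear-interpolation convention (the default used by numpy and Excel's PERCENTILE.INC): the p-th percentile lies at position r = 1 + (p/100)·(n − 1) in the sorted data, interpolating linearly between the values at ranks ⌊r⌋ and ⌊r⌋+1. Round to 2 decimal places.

205.80

n = 12.
r = 1 + (30/100)·(12 − 1) = 1 + 3.3 = 4.3.
Rank 4 is 195 and rank 5 is 231.
Interpolate: 195 + 0.3·(231 − 195) = 195 + 0.3·36 = 205.8.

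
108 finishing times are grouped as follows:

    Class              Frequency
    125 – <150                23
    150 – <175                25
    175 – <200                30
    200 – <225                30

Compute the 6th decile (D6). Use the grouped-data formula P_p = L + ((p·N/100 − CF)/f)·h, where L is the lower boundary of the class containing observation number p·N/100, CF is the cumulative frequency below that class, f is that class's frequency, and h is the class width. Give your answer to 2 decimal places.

189.00

N = 108; target position k = 60/100 · 108 = 64.8.
Cumulative frequencies: 23, 48, 78, 108.
Observation 64.8 falls in the class 175 – <200.
L = 175, CF = 48, f = 30, h = 25.
P60 = 175 + ((64.8 − 48)/30)·25 = 175 + 14 = 189.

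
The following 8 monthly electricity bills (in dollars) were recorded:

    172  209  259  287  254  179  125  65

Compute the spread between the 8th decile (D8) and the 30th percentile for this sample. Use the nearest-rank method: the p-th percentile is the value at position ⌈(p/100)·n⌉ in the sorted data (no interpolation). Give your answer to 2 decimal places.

Sorted: 65, 125, 172, 179, 209, 254, 259, 287.
n = 8.
P30: rank ⌈30/100·8⌉ = 3 → 172.
P80: rank ⌈80/100·8⌉ = 7 → 259.
Difference: 259 − 172 = 87.

87.00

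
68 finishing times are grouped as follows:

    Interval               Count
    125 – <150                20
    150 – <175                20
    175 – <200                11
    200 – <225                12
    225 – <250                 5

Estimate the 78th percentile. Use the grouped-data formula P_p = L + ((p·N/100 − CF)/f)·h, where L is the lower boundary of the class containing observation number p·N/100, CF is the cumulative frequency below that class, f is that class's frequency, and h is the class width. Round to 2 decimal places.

204.25

N = 68; target position k = 78/100 · 68 = 53.04.
Cumulative frequencies: 20, 40, 51, 63, 68.
Observation 53.04 falls in the class 200 – <225.
L = 200, CF = 51, f = 12, h = 25.
P78 = 200 + ((53.04 − 51)/12)·25 = 200 + 4.25 = 204.25.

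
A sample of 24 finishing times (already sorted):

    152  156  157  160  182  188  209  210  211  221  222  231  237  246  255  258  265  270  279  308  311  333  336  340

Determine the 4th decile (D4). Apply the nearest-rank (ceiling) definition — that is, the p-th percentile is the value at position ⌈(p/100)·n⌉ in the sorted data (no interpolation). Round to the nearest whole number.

n = 24.
Position = ⌈40/100 · 24⌉ = ⌈9.6⌉ = 10.
The value at rank 10 is 221.

221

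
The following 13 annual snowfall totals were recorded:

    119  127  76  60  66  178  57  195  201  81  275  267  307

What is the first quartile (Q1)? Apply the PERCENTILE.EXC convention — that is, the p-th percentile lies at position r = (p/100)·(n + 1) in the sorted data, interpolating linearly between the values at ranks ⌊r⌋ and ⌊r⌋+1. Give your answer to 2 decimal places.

71.00

Sorted: 57, 60, 66, 76, 81, 119, 127, 178, 195, 201, 267, 275, 307.
n = 13.
r = (25/100)·(13 + 1) = 3.5.
Rank 3 is 66 and rank 4 is 76.
Interpolate: 66 + 0.5·(76 − 66) = 66 + 0.5·10 = 71.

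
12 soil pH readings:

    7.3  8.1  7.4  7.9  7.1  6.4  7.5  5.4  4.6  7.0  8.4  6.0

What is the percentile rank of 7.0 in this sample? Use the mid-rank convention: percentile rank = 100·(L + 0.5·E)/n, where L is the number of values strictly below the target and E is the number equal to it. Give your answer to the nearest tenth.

37.5

Sorted: 4.6, 5.4, 6.0, 6.4, 7.0, 7.1, 7.3, 7.4, 7.5, 7.9, 8.1, 8.4.
Count below 7.0: L = 4; count equal: E = 1; n = 12.
Percentile rank = 100·(4 + 0.5·1)/12 = 100·4.5/12 = 37.5.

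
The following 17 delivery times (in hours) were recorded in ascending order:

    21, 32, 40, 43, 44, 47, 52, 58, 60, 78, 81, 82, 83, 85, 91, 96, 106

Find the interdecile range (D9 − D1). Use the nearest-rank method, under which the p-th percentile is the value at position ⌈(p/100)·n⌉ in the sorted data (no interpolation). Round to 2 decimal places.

64.00

n = 17.
P10: rank ⌈10/100·17⌉ = 2 → 32.
P90: rank ⌈90/100·17⌉ = 16 → 96.
Difference: 96 − 32 = 64.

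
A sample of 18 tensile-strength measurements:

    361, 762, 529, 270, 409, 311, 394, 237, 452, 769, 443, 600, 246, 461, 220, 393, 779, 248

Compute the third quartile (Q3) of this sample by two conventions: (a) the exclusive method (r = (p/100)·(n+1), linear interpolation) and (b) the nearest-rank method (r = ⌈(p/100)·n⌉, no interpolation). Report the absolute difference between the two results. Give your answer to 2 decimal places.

17.75

Sorted: 220, 237, 246, 248, 270, 311, 361, 393, 394, 409, 443, 452, 461, 529, 600, 762, 769, 779.
n = 18.
(a) r = 14.25; between ranks 14 (529) and 15 (600): 546.75.
(b) the nearest-rank method: rank 14 → 529.
|546.75 − 529| = 17.75.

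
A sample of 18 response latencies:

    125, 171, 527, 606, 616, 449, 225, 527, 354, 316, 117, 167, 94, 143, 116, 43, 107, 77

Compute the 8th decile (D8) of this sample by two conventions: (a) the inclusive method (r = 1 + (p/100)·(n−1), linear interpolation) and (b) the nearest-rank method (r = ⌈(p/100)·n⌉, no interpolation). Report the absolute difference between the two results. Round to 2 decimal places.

31.20

Sorted: 43, 77, 94, 107, 116, 117, 125, 143, 167, 171, 225, 316, 354, 449, 527, 527, 606, 616.
n = 18.
(a) r = 14.6; between ranks 14 (449) and 15 (527): 495.8.
(b) the nearest-rank method: rank 15 → 527.
|495.8 − 527| = 31.2.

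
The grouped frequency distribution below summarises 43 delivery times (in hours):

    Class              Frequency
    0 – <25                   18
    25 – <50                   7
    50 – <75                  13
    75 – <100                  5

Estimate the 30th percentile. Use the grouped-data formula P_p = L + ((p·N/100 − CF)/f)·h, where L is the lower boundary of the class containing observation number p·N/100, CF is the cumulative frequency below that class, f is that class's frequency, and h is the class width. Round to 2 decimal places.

17.92

N = 43; target position k = 30/100 · 43 = 12.9.
Cumulative frequencies: 18, 25, 38, 43.
Observation 12.9 falls in the class 0 – <25.
L = 0, CF = 0, f = 18, h = 25.
P30 = 0 + ((12.9 − 0)/18)·25 = 0 + 17.9167 = 17.9167.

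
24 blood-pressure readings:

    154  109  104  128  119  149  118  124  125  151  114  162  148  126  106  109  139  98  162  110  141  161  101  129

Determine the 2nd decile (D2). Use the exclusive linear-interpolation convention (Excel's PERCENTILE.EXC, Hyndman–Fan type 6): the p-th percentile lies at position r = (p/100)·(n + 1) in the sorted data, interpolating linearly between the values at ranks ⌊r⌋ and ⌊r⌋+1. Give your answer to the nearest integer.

109

Sorted: 98, 101, 104, 106, 109, 109, 110, 114, 118, 119, 124, 125, 126, 128, 129, 139, 141, 148, 149, 151, 154, 161, 162, 162.
n = 24.
r = (20/100)·(24 + 1) = 5.
r is an integer, so P20 is the value at rank 5: 109.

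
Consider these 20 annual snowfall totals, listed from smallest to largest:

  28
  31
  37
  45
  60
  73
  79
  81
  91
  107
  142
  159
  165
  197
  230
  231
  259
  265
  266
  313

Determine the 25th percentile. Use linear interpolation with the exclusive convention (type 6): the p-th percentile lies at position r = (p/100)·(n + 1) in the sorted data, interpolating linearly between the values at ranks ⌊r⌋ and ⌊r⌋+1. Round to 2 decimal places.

n = 20.
r = (25/100)·(20 + 1) = 5.25.
Rank 5 is 60 and rank 6 is 73.
Interpolate: 60 + 0.25·(73 − 60) = 60 + 0.25·13 = 63.25.

63.25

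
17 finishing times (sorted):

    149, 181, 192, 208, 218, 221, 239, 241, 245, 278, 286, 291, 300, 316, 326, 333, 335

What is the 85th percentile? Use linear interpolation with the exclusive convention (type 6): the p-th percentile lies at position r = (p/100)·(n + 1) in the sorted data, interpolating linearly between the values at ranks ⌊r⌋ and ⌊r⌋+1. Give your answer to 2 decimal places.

328.10

n = 17.
r = (85/100)·(17 + 1) = 15.3.
Rank 15 is 326 and rank 16 is 333.
Interpolate: 326 + 0.3·(333 − 326) = 326 + 0.3·7 = 328.1.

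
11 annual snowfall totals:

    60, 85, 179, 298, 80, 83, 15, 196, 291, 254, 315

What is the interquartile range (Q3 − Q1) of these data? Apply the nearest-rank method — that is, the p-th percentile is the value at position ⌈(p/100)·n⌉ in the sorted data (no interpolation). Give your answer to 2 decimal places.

211.00

Sorted: 15, 60, 80, 83, 85, 179, 196, 254, 291, 298, 315.
n = 11.
P25: rank ⌈25/100·11⌉ = 3 → 80.
P75: rank ⌈75/100·11⌉ = 9 → 291.
Difference: 291 − 80 = 211.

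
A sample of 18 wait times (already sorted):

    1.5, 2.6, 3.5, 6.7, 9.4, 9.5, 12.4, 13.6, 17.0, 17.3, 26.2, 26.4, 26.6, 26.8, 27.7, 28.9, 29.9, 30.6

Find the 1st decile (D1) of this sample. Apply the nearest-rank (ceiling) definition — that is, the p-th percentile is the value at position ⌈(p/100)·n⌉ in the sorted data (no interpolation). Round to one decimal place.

2.6

n = 18.
Position = ⌈10/100 · 18⌉ = ⌈1.8⌉ = 2.
The value at rank 2 is 2.6.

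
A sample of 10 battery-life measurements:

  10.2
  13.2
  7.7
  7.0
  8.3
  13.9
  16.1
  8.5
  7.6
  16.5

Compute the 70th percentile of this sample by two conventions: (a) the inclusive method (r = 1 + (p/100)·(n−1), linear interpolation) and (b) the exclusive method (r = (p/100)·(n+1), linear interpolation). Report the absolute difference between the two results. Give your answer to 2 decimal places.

Sorted: 7.0, 7.6, 7.7, 8.3, 8.5, 10.2, 13.2, 13.9, 16.1, 16.5.
n = 10.
(a) r = 7.3; between ranks 7 (13.2) and 8 (13.9): 13.41.
(b) r = 7.7; between ranks 7 (13.2) and 8 (13.9): 13.69.
|13.41 − 13.69| = 0.28.

0.28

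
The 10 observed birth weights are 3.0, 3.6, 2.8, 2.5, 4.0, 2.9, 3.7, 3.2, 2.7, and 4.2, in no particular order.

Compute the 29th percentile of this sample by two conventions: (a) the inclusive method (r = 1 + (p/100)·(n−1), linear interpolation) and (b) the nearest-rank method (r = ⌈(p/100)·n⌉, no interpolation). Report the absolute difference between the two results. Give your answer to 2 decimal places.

Sorted: 2.5, 2.7, 2.8, 2.9, 3.0, 3.2, 3.6, 3.7, 4.0, 4.2.
n = 10.
(a) r = 3.61; between ranks 3 (2.8) and 4 (2.9): 2.861.
(b) the nearest-rank method: rank 3 → 2.8.
|2.861 − 2.8| = 0.061.

0.06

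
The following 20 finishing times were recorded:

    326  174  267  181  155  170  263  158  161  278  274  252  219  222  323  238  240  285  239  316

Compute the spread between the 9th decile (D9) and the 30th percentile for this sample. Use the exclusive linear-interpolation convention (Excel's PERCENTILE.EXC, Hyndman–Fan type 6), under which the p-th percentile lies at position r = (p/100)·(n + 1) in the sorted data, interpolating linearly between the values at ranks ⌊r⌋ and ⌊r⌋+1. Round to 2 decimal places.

Sorted: 155, 158, 161, 170, 174, 181, 219, 222, 238, 239, 240, 252, 263, 267, 274, 278, 285, 316, 323, 326.
n = 20.
P30: r = 6.3; ranks 6–7 are 181, 219; interpolating gives 192.4.
P90: r = 18.9; ranks 18–19 are 316, 323; interpolating gives 322.3.
Difference: 322.3 − 192.4 = 129.9.

129.90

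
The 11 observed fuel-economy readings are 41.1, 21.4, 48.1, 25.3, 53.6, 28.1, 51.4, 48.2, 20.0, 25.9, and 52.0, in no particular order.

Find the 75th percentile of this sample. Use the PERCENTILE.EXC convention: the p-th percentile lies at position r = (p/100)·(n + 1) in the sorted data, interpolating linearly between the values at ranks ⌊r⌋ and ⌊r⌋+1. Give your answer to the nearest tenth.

51.4

Sorted: 20.0, 21.4, 25.3, 25.9, 28.1, 41.1, 48.1, 48.2, 51.4, 52.0, 53.6.
n = 11.
r = (75/100)·(11 + 1) = 9.
r is an integer, so P75 is the value at rank 9: 51.4.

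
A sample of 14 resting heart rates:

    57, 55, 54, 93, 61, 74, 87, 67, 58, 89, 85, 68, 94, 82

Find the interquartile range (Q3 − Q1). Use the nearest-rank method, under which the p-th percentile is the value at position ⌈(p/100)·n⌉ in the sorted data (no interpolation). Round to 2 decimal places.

29.00

Sorted: 54, 55, 57, 58, 61, 67, 68, 74, 82, 85, 87, 89, 93, 94.
n = 14.
P25: rank ⌈25/100·14⌉ = 4 → 58.
P75: rank ⌈75/100·14⌉ = 11 → 87.
Difference: 87 − 58 = 29.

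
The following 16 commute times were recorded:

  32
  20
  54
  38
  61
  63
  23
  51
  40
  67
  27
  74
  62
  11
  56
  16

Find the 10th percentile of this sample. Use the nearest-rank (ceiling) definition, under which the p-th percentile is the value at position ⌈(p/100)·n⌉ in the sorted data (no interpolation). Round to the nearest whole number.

Sorted: 11, 16, 20, 23, 27, 32, 38, 40, 51, 54, 56, 61, 62, 63, 67, 74.
n = 16.
Position = ⌈10/100 · 16⌉ = ⌈1.6⌉ = 2.
The value at rank 2 is 16.

16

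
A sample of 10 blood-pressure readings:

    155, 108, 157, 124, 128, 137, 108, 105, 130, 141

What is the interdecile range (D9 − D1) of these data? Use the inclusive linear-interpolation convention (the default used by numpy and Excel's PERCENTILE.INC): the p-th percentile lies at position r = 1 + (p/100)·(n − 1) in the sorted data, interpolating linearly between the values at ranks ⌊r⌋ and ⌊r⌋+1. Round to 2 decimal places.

47.50

Sorted: 105, 108, 108, 124, 128, 130, 137, 141, 155, 157.
n = 10.
P10: r = 1.9; ranks 1–2 are 105, 108; interpolating gives 107.7.
P90: r = 9.1; ranks 9–10 are 155, 157; interpolating gives 155.2.
Difference: 155.2 − 107.7 = 47.5.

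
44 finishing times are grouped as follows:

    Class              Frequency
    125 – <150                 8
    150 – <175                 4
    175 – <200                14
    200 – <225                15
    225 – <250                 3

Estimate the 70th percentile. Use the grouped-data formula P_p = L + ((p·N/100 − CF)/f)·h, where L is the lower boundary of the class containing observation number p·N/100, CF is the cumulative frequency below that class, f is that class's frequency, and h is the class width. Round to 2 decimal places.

208.00

N = 44; target position k = 70/100 · 44 = 30.8.
Cumulative frequencies: 8, 12, 26, 41, 44.
Observation 30.8 falls in the class 200 – <225.
L = 200, CF = 26, f = 15, h = 25.
P70 = 200 + ((30.8 − 26)/15)·25 = 200 + 8 = 208.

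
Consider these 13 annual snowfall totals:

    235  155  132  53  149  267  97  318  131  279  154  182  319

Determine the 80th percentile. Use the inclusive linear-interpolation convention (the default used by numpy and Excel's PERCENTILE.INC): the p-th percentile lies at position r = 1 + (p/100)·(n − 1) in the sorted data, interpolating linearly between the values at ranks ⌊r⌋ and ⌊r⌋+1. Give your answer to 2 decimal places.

Sorted: 53, 97, 131, 132, 149, 154, 155, 182, 235, 267, 279, 318, 319.
n = 13.
r = 1 + (80/100)·(13 − 1) = 1 + 9.6 = 10.6.
Rank 10 is 267 and rank 11 is 279.
Interpolate: 267 + 0.6·(279 − 267) = 267 + 0.6·12 = 274.2.

274.20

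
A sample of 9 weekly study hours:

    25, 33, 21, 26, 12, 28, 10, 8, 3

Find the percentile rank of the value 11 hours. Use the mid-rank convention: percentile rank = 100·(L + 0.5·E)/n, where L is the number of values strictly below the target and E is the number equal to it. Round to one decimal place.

33.3

Sorted: 3, 8, 10, 12, 21, 25, 26, 28, 33.
Count below 11: L = 3; count equal: E = 0; n = 9.
Percentile rank = 100·(3 + 0.5·0)/9 = 100·3/9 = 33.33.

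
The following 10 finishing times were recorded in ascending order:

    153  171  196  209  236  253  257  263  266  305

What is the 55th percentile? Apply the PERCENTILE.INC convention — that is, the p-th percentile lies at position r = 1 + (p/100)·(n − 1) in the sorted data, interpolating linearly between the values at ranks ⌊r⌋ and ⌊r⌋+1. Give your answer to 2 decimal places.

n = 10.
r = 1 + (55/100)·(10 − 1) = 1 + 4.95 = 5.95.
Rank 5 is 236 and rank 6 is 253.
Interpolate: 236 + 0.95·(253 − 236) = 236 + 0.95·17 = 252.15.

252.15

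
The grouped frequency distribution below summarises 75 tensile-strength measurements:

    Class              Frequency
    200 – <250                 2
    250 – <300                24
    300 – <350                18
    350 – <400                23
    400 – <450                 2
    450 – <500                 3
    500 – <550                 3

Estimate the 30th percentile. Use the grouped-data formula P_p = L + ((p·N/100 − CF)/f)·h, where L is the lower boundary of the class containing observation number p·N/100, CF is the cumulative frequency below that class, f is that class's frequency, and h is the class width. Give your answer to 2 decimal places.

292.71

N = 75; target position k = 30/100 · 75 = 22.5.
Cumulative frequencies: 2, 26, 44, 67, 69, 72, 75.
Observation 22.5 falls in the class 250 – <300.
L = 250, CF = 2, f = 24, h = 50.
P30 = 250 + ((22.5 − 2)/24)·50 = 250 + 42.7083 = 292.708.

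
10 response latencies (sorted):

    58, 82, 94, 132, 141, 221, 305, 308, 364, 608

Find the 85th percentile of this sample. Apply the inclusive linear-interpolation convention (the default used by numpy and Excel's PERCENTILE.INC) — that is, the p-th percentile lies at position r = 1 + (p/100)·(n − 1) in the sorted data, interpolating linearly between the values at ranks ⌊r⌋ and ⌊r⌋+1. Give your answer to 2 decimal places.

344.40

n = 10.
r = 1 + (85/100)·(10 − 1) = 1 + 7.65 = 8.65.
Rank 8 is 308 and rank 9 is 364.
Interpolate: 308 + 0.65·(364 − 308) = 308 + 0.65·56 = 344.4.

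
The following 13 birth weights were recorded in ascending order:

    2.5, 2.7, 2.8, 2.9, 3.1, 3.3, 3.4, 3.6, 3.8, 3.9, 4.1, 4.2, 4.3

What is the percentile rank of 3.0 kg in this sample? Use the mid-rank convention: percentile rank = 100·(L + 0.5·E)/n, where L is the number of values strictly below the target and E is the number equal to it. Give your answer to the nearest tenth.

Count below 3.0: L = 4; count equal: E = 0; n = 13.
Percentile rank = 100·(4 + 0.5·0)/13 = 100·4/13 = 30.77.

30.8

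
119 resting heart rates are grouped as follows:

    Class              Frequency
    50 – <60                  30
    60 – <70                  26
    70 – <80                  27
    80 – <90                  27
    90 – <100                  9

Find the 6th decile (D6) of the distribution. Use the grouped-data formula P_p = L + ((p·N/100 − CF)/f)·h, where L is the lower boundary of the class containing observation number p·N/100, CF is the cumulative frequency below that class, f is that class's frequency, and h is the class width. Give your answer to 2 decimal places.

75.70

N = 119; target position k = 60/100 · 119 = 71.4.
Cumulative frequencies: 30, 56, 83, 110, 119.
Observation 71.4 falls in the class 70 – <80.
L = 70, CF = 56, f = 27, h = 10.
P60 = 70 + ((71.4 − 56)/27)·10 = 70 + 5.7037 = 75.7037.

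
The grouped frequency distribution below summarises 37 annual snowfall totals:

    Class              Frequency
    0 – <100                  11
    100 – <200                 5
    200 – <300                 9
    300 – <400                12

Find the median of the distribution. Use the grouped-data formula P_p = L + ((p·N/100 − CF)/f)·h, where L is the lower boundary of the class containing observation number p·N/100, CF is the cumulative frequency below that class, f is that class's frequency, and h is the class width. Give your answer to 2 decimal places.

227.78

N = 37; target position k = 50/100 · 37 = 18.5.
Cumulative frequencies: 11, 16, 25, 37.
Observation 18.5 falls in the class 200 – <300.
L = 200, CF = 16, f = 9, h = 100.
P50 = 200 + ((18.5 − 16)/9)·100 = 200 + 27.7778 = 227.778.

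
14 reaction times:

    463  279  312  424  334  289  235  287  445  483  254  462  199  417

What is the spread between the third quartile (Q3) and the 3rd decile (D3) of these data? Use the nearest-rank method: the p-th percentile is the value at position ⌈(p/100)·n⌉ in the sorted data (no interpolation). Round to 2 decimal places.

Sorted: 199, 235, 254, 279, 287, 289, 312, 334, 417, 424, 445, 462, 463, 483.
n = 14.
P30: rank ⌈30/100·14⌉ = 5 → 287.
P75: rank ⌈75/100·14⌉ = 11 → 445.
Difference: 445 − 287 = 158.

158.00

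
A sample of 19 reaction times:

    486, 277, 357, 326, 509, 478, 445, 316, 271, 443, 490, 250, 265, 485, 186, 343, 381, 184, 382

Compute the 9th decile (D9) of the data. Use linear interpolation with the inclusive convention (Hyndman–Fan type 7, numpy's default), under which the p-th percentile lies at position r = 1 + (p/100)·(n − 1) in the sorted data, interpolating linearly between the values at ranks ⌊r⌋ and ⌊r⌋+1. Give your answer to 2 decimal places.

Sorted: 184, 186, 250, 265, 271, 277, 316, 326, 343, 357, 381, 382, 443, 445, 478, 485, 486, 490, 509.
n = 19.
r = 1 + (90/100)·(19 − 1) = 1 + 16.2 = 17.2.
Rank 17 is 486 and rank 18 is 490.
Interpolate: 486 + 0.2·(490 − 486) = 486 + 0.2·4 = 486.8.

486.80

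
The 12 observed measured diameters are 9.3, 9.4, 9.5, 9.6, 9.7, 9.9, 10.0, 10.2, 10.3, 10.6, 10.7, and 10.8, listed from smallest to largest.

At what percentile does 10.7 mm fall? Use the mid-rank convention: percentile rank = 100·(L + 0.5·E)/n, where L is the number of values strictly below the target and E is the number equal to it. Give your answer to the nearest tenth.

Count below 10.7: L = 10; count equal: E = 1; n = 12.
Percentile rank = 100·(10 + 0.5·1)/12 = 100·10.5/12 = 87.5.

87.5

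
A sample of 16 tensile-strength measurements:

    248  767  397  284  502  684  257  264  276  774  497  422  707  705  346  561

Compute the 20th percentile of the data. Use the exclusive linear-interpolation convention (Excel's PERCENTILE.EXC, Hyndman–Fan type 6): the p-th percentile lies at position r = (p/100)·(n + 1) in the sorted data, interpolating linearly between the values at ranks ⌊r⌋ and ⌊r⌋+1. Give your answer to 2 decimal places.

268.80

Sorted: 248, 257, 264, 276, 284, 346, 397, 422, 497, 502, 561, 684, 705, 707, 767, 774.
n = 16.
r = (20/100)·(16 + 1) = 3.4.
Rank 3 is 264 and rank 4 is 276.
Interpolate: 264 + 0.4·(276 − 264) = 264 + 0.4·12 = 268.8.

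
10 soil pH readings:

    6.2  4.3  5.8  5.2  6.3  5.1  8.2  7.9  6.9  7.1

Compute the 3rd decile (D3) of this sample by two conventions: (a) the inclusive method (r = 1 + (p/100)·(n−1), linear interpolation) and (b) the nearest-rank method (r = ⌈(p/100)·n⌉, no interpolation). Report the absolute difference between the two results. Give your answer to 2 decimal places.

Sorted: 4.3, 5.1, 5.2, 5.8, 6.2, 6.3, 6.9, 7.1, 7.9, 8.2.
n = 10.
(a) r = 3.7; between ranks 3 (5.2) and 4 (5.8): 5.62.
(b) the nearest-rank method: rank 3 → 5.2.
|5.62 − 5.2| = 0.42.

0.42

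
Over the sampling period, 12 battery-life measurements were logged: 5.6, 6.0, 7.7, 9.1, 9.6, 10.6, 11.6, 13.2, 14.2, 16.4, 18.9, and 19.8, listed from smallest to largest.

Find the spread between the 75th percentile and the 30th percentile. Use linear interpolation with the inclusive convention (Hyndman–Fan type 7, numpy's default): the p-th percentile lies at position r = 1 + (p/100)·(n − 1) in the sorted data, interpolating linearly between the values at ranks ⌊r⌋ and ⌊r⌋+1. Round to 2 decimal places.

5.50

n = 12.
P30: r = 4.3; ranks 4–5 are 9.1, 9.6; interpolating gives 9.25.
P75: r = 9.25; ranks 9–10 are 14.2, 16.4; interpolating gives 14.75.
Difference: 14.75 − 9.25 = 5.5.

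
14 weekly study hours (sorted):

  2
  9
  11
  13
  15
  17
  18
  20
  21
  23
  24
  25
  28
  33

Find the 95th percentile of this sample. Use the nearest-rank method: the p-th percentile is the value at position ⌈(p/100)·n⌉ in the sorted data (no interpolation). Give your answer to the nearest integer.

33

n = 14.
Position = ⌈95/100 · 14⌉ = ⌈13.3⌉ = 14.
The value at rank 14 is 33.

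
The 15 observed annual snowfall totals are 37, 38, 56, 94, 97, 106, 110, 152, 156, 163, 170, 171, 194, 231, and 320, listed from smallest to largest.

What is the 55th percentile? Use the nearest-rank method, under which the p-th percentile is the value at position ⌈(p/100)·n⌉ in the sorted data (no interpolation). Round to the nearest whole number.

156

n = 15.
Position = ⌈55/100 · 15⌉ = ⌈8.25⌉ = 9.
The value at rank 9 is 156.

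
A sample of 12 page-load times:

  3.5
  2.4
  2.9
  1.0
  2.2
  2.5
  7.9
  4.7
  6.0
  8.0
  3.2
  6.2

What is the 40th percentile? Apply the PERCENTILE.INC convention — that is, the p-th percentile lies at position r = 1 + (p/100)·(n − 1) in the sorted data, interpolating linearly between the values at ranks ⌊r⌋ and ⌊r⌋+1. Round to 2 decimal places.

3.02

Sorted: 1.0, 2.2, 2.4, 2.5, 2.9, 3.2, 3.5, 4.7, 6.0, 6.2, 7.9, 8.0.
n = 12.
r = 1 + (40/100)·(12 − 1) = 1 + 4.4 = 5.4.
Rank 5 is 2.9 and rank 6 is 3.2.
Interpolate: 2.9 + 0.4·(3.2 − 2.9) = 2.9 + 0.4·0.3 = 3.02.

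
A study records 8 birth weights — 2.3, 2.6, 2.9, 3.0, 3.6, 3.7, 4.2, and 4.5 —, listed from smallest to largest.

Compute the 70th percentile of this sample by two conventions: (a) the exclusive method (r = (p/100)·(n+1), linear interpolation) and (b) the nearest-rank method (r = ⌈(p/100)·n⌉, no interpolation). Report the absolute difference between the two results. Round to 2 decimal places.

n = 8.
(a) r = 6.3; between ranks 6 (3.7) and 7 (4.2): 3.85.
(b) the nearest-rank method: rank 6 → 3.7.
|3.85 − 3.7| = 0.15.

0.15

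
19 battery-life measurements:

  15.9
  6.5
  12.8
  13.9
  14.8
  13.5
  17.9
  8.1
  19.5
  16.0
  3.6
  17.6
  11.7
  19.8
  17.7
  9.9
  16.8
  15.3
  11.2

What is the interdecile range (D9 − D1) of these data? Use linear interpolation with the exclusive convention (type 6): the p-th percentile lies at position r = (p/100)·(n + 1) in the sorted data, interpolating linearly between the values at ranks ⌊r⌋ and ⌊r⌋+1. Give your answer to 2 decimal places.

Sorted: 3.6, 6.5, 8.1, 9.9, 11.2, 11.7, 12.8, 13.5, 13.9, 14.8, 15.3, 15.9, 16.0, 16.8, 17.6, 17.7, 17.9, 19.5, 19.8.
n = 19.
P10: r = 2 (integer) → 6.5.
P90: r = 18 (integer) → 19.5.
Difference: 19.5 − 6.5 = 13.

13.00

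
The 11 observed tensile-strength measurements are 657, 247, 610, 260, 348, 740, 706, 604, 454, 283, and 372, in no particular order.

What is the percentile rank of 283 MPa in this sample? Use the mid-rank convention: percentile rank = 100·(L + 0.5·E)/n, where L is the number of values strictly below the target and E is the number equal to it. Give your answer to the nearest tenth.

22.7

Sorted: 247, 260, 283, 348, 372, 454, 604, 610, 657, 706, 740.
Count below 283: L = 2; count equal: E = 1; n = 11.
Percentile rank = 100·(2 + 0.5·1)/11 = 100·2.5/11 = 22.73.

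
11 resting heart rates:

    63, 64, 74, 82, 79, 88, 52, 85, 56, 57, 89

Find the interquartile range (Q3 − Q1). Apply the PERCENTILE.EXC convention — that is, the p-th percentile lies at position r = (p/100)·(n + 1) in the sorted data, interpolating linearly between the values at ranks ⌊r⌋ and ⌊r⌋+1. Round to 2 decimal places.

Sorted: 52, 56, 57, 63, 64, 74, 79, 82, 85, 88, 89.
n = 11.
P25: r = 3 (integer) → 57.
P75: r = 9 (integer) → 85.
Difference: 85 − 57 = 28.

28.00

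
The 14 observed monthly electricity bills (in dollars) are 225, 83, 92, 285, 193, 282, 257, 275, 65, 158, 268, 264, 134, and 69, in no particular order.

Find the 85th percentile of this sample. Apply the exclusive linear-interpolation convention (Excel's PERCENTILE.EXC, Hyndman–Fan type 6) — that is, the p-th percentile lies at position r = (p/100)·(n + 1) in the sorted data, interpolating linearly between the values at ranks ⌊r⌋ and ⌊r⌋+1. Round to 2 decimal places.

280.25

Sorted: 65, 69, 83, 92, 134, 158, 193, 225, 257, 264, 268, 275, 282, 285.
n = 14.
r = (85/100)·(14 + 1) = 12.75.
Rank 12 is 275 and rank 13 is 282.
Interpolate: 275 + 0.75·(282 − 275) = 275 + 0.75·7 = 280.25.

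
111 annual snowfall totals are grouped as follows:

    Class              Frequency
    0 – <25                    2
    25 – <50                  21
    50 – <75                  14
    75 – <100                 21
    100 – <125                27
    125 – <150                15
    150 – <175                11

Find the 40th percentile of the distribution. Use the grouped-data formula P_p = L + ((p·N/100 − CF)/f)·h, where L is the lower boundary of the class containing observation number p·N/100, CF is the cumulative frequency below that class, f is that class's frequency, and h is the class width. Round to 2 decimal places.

83.81

N = 111; target position k = 40/100 · 111 = 44.4.
Cumulative frequencies: 2, 23, 37, 58, 85, 100, 111.
Observation 44.4 falls in the class 75 – <100.
L = 75, CF = 37, f = 21, h = 25.
P40 = 75 + ((44.4 − 37)/21)·25 = 75 + 8.80952 = 83.8095.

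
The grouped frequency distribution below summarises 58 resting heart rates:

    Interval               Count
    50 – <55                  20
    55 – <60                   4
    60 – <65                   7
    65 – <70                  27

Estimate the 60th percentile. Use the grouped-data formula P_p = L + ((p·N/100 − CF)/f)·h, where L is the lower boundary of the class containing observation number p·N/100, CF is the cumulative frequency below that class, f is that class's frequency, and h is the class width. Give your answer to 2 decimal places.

N = 58; target position k = 60/100 · 58 = 34.8.
Cumulative frequencies: 20, 24, 31, 58.
Observation 34.8 falls in the class 65 – <70.
L = 65, CF = 31, f = 27, h = 5.
P60 = 65 + ((34.8 − 31)/27)·5 = 65 + 0.703704 = 65.7037.

65.70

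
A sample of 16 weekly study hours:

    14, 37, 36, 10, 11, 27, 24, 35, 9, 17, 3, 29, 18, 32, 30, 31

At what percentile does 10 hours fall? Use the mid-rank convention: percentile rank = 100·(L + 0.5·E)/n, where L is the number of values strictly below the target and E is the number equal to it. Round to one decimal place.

15.6

Sorted: 3, 9, 10, 11, 14, 17, 18, 24, 27, 29, 30, 31, 32, 35, 36, 37.
Count below 10: L = 2; count equal: E = 1; n = 16.
Percentile rank = 100·(2 + 0.5·1)/16 = 100·2.5/16 = 15.62.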